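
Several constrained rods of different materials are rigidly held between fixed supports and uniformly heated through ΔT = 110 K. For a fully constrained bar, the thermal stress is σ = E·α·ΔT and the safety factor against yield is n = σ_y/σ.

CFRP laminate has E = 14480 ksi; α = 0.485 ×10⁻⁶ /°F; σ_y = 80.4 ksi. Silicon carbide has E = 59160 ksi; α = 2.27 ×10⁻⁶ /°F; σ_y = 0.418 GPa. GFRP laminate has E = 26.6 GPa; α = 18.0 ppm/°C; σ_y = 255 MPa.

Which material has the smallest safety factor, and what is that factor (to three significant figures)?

With everything in SI (GPa, ×10⁻⁶/K, MPa):
  CFRP laminate: E = 99.84, α = 0.873, σ_y = 554.3 → σ = 9.59 MPa, n = 57.8
  silicon carbide: E = 407.9, α = 4.09, σ_y = 418.0 → σ = 183 MPa, n = 2.28
  GFRP laminate: E = 26.60, α = 18.0, σ_y = 255.0 → σ = 52.7 MPa, n = 4.84
The minimum is silicon carbide at n = 2.28.

silicon carbide, n = 2.28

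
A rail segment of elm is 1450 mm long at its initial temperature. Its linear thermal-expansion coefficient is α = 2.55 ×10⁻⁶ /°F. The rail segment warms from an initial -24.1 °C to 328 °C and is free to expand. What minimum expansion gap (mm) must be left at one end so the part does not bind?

2.34 mm

Convert α: 2.55×10⁻⁶/°F × (9/5) = 4.59×10⁻⁶/K.
ΔT = 328 − (-24.1) = 352.1 K.
ΔL = α·L₀·ΔT = 4.59×10⁻⁶ × 1450 mm × 352.1 K = 2.34 mm.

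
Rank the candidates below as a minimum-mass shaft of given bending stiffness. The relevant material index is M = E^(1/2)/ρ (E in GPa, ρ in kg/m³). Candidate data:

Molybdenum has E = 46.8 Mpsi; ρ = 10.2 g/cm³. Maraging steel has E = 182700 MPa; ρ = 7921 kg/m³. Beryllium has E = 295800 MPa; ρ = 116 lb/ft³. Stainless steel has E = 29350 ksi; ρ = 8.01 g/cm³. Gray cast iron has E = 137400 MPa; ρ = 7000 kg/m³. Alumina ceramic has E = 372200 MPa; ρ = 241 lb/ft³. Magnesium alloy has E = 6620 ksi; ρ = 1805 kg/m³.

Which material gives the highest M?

beryllium

In SI units:
  molybdenum: E = 322.7 GPa, ρ = 10200 kg/m³
  maraging steel: E = 182.7 GPa, ρ = 7921 kg/m³
  beryllium: E = 295.8 GPa, ρ = 1858 kg/m³
  stainless steel: E = 202.4 GPa, ρ = 8010 kg/m³
  gray cast iron: E = 137.4 GPa, ρ = 7000 kg/m³
  alumina ceramic: E = 372.2 GPa, ρ = 3860 kg/m³
  magnesium alloy: E = 45.64 GPa, ρ = 1805 kg/m³
  beryllium: M = 9.26×10⁻³
  alumina ceramic: M = 5.00×10⁻³
  magnesium alloy: M = 3.74×10⁻³
  stainless steel: M = 1.78×10⁻³
  molybdenum: M = 1.76×10⁻³
  maraging steel: M = 1.71×10⁻³
  gray cast iron: M = 1.67×10⁻³
Beryllium ranks first.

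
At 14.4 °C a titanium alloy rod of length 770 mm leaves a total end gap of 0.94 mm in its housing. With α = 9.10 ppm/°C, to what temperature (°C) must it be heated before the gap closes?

149 °C

α·L₀·ΔT = 0.94 mm ⇒ ΔT = 0.94 / (9.10×10⁻⁶ × 770.0) = 134.2 K.
T = 14.4 + 134.2 = 148.6 °C.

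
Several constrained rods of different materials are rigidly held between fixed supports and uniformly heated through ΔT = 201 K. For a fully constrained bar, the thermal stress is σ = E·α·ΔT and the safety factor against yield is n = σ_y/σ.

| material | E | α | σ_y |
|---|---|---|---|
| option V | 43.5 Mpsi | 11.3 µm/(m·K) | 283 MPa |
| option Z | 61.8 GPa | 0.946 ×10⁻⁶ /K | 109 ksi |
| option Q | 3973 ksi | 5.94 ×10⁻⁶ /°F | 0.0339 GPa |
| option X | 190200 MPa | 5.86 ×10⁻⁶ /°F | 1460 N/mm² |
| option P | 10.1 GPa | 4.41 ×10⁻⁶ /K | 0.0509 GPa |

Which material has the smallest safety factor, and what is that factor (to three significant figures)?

option V, n = 0.415

In consistent units (E in GPa, α in ×10⁻⁶/K, σ_y in MPa):
  option V: E = 299.9, α = 11.3, σ_y = 283.0 → σ = 681 MPa, n = 0.415
  option Z: E = 61.80, α = 0.946, σ_y = 751.5 → σ = 11.8 MPa, n = 64.0
  option Q: E = 27.39, α = 10.7, σ_y = 33.90 → σ = 58.9 MPa, n = 0.576
  option X: E = 190.2, α = 10.5, σ_y = 1460 → σ = 403 MPa, n = 3.62
  option P: E = 10.10, α = 4.41, σ_y = 50.90 → σ = 8.95 MPa, n = 5.69
Smallest n: option V with n = 0.415.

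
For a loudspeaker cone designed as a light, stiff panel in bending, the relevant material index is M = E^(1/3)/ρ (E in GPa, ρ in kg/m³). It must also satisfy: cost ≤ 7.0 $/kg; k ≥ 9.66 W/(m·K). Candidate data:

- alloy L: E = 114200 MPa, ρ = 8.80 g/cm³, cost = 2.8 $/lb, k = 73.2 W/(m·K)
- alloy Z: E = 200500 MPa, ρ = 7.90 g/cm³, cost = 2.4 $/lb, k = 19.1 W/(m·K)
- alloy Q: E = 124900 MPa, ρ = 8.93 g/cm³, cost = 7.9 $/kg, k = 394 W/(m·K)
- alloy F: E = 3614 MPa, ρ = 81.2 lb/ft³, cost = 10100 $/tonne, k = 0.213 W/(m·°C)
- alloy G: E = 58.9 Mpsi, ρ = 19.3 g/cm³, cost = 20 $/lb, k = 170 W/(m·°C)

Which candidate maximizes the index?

alloy Z

Screen on constraints: cost ≤ 7.0 $/kg; k ≥ 9.66 W/(m·K). Survivors: alloy L, alloy Z.
In SI units:
  alloy L: E = 114.2 GPa, ρ = 8800 kg/m³
  alloy Z: E = 200.5 GPa, ρ = 7900 kg/m³
  alloy Z: M = 0.741×10⁻³
  alloy L: M = 0.551×10⁻³
Alloy Z has the largest M.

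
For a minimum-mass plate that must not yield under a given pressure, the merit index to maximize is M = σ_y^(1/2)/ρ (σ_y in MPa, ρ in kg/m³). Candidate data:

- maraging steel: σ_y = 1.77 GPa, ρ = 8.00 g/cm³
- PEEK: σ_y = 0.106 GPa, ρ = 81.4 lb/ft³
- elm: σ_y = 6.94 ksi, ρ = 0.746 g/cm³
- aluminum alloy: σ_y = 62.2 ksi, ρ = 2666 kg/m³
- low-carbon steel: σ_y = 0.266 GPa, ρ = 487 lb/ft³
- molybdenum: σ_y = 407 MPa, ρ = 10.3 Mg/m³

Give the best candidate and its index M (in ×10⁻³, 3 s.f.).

Putting every candidate on a common basis:
  maraging steel: σ_y = 1770 MPa, ρ = 8000 kg/m³
  PEEK: σ_y = 106.0 MPa, ρ = 1304 kg/m³
  elm: σ_y = 47.85 MPa, ρ = 746.0 kg/m³
  aluminum alloy: σ_y = 428.9 MPa, ρ = 2666 kg/m³
  low-carbon steel: σ_y = 266.0 MPa, ρ = 7801 kg/m³
  molybdenum: σ_y = 407.0 MPa, ρ = 10300 kg/m³
  elm: M = 9.27×10⁻³
  PEEK: M = 7.90×10⁻³
  aluminum alloy: M = 7.77×10⁻³
  maraging steel: M = 5.26×10⁻³
  low-carbon steel: M = 2.09×10⁻³
  molybdenum: M = 1.96×10⁻³
The maximum is for elm.

elm, M = 9.27×10⁻³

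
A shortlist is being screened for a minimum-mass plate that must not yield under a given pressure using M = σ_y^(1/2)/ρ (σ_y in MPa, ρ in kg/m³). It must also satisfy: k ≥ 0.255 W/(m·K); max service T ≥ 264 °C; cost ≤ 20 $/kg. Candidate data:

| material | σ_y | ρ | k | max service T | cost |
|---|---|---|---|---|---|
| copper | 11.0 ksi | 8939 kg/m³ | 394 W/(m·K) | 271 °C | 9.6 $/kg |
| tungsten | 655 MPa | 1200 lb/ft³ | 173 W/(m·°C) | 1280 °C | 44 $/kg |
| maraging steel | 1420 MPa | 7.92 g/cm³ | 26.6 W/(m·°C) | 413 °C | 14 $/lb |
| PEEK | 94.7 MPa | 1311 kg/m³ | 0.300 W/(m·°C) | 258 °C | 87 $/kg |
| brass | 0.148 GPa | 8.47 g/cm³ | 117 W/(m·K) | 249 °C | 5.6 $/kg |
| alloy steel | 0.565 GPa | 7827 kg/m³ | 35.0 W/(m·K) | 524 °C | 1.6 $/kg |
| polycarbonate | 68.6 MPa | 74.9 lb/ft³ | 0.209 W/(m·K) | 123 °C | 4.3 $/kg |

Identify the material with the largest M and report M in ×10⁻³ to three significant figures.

alloy steel, M = 3.04×10⁻³

Screen on constraints: k ≥ 0.255 W/(m·K); max service T ≥ 264 °C; cost ≤ 20 $/kg. Survivors: copper, alloy steel.
After converting to SI:
  copper: σ_y = 75.84 MPa, ρ = 8939 kg/m³
  alloy steel: σ_y = 565.0 MPa, ρ = 7827 kg/m³
  alloy steel: M = 3.04×10⁻³
  copper: M = 0.974×10⁻³
Alloy steel has the largest M.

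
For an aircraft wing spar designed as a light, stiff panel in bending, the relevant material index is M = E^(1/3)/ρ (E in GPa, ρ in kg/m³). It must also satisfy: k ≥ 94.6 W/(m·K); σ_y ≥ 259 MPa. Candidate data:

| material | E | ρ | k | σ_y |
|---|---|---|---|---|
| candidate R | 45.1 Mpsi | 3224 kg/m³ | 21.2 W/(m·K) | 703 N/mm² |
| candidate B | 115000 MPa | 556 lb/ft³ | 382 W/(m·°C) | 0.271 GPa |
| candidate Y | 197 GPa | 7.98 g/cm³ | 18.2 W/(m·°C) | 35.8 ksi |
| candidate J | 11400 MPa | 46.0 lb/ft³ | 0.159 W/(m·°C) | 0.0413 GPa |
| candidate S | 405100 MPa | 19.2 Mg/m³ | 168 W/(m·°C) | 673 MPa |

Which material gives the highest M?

candidate B

Screen on constraints: k ≥ 94.6 W/(m·K); σ_y ≥ 259 MPa. Survivors: candidate B, candidate S.
Convert each candidate to consistent units, then evaluate M:
  candidate B: E = 115.0 GPa, ρ = 8906 kg/m³
  candidate S: E = 405.1 GPa, ρ = 19200 kg/m³
  candidate B: M = 0.546×10⁻³
  candidate S: M = 0.385×10⁻³
Candidate B has the largest M.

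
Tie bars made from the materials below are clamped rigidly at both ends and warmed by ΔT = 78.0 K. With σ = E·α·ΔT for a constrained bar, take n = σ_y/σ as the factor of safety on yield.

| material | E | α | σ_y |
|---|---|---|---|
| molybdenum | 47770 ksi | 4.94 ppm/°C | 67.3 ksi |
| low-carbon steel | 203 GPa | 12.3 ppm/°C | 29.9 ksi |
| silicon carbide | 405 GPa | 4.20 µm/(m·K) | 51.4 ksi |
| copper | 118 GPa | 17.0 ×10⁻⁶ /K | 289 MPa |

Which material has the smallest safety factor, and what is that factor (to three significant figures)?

With everything in SI (GPa, ×10⁻⁶/K, MPa):
  molybdenum: E = 329.4, α = 4.94, σ_y = 464.0 → σ = 127 MPa, n = 3.66
  low-carbon steel: E = 203.0, α = 12.3, σ_y = 206.2 → σ = 195 MPa, n = 1.06
  silicon carbide: E = 405.0, α = 4.20, σ_y = 354.4 → σ = 133 MPa, n = 2.67
  copper: E = 118.0, α = 17.0, σ_y = 289.0 → σ = 156 MPa, n = 1.85
The minimum is low-carbon steel at n = 1.06.

low-carbon steel, n = 1.06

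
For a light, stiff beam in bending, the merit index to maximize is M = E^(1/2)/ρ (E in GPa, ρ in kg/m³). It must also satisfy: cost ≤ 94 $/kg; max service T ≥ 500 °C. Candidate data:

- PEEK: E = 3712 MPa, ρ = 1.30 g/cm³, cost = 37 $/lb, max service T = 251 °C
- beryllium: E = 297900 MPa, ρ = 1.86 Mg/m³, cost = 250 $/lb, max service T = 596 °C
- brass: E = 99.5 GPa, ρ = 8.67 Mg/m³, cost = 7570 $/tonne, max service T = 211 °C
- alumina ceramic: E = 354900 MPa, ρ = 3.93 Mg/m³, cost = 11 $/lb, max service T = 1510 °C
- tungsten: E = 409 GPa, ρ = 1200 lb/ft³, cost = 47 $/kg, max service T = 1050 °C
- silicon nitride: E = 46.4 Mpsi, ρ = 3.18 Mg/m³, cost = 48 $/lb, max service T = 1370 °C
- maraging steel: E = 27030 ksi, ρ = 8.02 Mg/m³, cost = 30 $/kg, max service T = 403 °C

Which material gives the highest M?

alumina ceramic

Screen on constraints: cost ≤ 94 $/kg; max service T ≥ 500 °C. Survivors: alumina ceramic, tungsten.
In SI units:
  alumina ceramic: E = 354.9 GPa, ρ = 3930 kg/m³
  tungsten: E = 409.0 GPa, ρ = 19220 kg/m³
  alumina ceramic: M = 4.79×10⁻³
  tungsten: M = 1.05×10⁻³
Alumina ceramic ranks first.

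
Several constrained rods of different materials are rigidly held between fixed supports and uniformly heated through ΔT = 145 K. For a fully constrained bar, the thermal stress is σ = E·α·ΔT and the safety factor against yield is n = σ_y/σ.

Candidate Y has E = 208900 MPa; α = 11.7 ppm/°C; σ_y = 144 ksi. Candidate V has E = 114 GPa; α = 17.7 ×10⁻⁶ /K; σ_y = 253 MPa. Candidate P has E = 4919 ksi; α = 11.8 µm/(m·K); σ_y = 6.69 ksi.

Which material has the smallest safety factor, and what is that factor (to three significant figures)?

candidate P, n = 0.795

In consistent units (E in GPa, α in ×10⁻⁶/K, σ_y in MPa):
  candidate Y: E = 208.9, α = 11.7, σ_y = 992.8 → σ = 354 MPa, n = 2.80
  candidate V: E = 114.0, α = 17.7, σ_y = 253.0 → σ = 293 MPa, n = 0.865
  candidate P: E = 33.92, α = 11.8, σ_y = 46.13 → σ = 58.0 MPa, n = 0.795
Smallest n: candidate P with n = 0.795.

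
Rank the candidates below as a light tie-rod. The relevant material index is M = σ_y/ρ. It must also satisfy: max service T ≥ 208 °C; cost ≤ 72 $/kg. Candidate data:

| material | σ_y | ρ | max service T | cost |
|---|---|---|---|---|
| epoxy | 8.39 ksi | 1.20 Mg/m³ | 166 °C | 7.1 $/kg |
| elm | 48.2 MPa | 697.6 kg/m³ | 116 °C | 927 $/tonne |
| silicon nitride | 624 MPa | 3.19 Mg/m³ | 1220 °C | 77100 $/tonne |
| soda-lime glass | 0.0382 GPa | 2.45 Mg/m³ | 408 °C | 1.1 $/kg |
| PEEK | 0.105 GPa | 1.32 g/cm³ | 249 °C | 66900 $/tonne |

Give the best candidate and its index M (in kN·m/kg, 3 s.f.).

Screen on constraints: max service T ≥ 208 °C; cost ≤ 72 $/kg. Survivors: soda-lime glass, PEEK.
After converting to SI:
  soda-lime glass: σ_y = 38.20 MPa, ρ = 2450 kg/m³
  PEEK: σ_y = 105.0 MPa, ρ = 1320 kg/m³
  PEEK: M = 79.5 kN·m/kg
  soda-lime glass: M = 15.6 kN·m/kg
PEEK has the largest M.

PEEK, M = 79.5 kN·m/kg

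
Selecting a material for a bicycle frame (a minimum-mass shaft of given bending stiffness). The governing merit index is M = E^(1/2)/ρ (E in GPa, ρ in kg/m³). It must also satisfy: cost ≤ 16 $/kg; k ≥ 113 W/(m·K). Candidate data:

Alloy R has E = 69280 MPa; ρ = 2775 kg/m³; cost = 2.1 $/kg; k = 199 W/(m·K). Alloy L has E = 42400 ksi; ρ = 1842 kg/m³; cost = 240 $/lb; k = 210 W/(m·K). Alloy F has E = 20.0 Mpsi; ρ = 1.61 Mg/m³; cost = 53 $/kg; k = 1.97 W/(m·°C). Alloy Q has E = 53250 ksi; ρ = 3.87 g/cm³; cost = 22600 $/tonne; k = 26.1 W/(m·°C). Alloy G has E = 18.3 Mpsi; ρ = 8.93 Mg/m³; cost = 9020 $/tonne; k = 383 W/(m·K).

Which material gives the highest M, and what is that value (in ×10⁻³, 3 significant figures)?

alloy R, M = 3.00×10⁻³

Screen on constraints: cost ≤ 16 $/kg; k ≥ 113 W/(m·K). Survivors: alloy R, alloy G.
Normalizing units and computing the index:
  alloy R: E = 69.28 GPa, ρ = 2775 kg/m³
  alloy G: E = 126.2 GPa, ρ = 8930 kg/m³
  alloy R: M = 3.00×10⁻³
  alloy G: M = 1.26×10⁻³
Alloy R ranks first.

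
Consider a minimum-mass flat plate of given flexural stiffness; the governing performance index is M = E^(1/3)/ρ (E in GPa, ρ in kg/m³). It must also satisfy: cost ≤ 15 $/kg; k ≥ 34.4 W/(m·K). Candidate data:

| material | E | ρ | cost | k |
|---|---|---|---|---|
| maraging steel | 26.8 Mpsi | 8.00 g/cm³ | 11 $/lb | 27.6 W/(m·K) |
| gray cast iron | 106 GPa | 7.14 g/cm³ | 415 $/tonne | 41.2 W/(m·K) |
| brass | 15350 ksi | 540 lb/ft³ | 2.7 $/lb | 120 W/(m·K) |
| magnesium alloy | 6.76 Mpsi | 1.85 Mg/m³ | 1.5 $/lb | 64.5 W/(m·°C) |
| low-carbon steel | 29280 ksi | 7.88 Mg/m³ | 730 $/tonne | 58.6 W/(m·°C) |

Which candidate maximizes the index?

magnesium alloy

Screen on constraints: cost ≤ 15 $/kg; k ≥ 34.4 W/(m·K). Survivors: gray cast iron, brass, magnesium alloy, low-carbon steel.
After converting to SI:
  gray cast iron: E = 106.0 GPa, ρ = 7140 kg/m³
  brass: E = 105.8 GPa, ρ = 8650 kg/m³
  magnesium alloy: E = 46.61 GPa, ρ = 1850 kg/m³
  low-carbon steel: E = 201.9 GPa, ρ = 7880 kg/m³
  magnesium alloy: M = 1.95×10⁻³
  low-carbon steel: M = 0.744×10⁻³
  gray cast iron: M = 0.663×10⁻³
  brass: M = 0.547×10⁻³
Highest index: magnesium alloy.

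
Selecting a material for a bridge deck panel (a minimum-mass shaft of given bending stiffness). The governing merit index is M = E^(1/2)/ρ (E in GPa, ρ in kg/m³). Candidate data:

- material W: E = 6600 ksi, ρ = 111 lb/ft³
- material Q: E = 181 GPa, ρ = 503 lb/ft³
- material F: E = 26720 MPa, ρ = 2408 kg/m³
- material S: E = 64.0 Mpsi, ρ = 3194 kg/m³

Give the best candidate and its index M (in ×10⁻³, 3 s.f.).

Convert each candidate to consistent units, then evaluate M:
  material W: E = 45.51 GPa, ρ = 1778 kg/m³
  material Q: E = 181.0 GPa, ρ = 8057 kg/m³
  material F: E = 26.72 GPa, ρ = 2408 kg/m³
  material S: E = 441.3 GPa, ρ = 3194 kg/m³
  material S: M = 6.58×10⁻³
  material W: M = 3.79×10⁻³
  material F: M = 2.15×10⁻³
  material Q: M = 1.67×10⁻³
Material S ranks first.

material S, M = 6.58×10⁻³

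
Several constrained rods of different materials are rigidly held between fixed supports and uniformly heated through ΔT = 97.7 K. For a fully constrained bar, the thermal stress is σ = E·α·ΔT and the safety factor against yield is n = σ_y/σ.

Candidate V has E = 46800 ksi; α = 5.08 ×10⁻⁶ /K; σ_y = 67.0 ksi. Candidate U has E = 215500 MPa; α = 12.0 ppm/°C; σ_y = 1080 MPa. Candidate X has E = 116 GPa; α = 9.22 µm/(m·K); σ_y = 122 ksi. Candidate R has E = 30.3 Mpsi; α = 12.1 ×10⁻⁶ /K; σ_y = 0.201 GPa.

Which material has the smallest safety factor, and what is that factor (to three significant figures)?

With everything in SI (GPa, ×10⁻⁶/K, MPa):
  candidate V: E = 322.7, α = 5.08, σ_y = 461.9 → σ = 160 MPa, n = 2.88
  candidate U: E = 215.5, α = 12.0, σ_y = 1080 → σ = 253 MPa, n = 4.27
  candidate X: E = 116.0, α = 9.22, σ_y = 841.2 → σ = 104 MPa, n = 8.05
  candidate R: E = 208.9, α = 12.1, σ_y = 201.0 → σ = 247 MPa, n = 0.814
Candidate R has the lowest safety factor, n = 0.814.

candidate R, n = 0.814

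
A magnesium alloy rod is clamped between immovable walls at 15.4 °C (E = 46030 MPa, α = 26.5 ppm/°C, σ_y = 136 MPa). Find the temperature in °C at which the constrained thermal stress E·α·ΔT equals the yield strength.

E = 46030 MPa = 46.03 GPa.
E·α·ΔT = 136.0 MPa ⇒ ΔT = 136.0 / (46.03×10³ × 26.5×10⁻⁶) = 111.5 K.
T = 15.4 + 111.5 = 126.9 °C.

127 °C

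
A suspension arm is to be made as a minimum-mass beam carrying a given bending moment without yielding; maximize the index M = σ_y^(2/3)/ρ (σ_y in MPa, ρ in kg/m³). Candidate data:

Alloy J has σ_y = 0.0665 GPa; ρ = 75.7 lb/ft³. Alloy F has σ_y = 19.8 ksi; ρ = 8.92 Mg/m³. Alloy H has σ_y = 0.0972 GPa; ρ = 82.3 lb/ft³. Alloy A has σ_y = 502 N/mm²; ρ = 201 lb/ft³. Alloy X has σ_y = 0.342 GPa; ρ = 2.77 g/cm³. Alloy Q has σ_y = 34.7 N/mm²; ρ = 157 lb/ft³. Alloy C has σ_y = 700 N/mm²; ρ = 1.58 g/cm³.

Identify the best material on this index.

In SI units:
  alloy J: σ_y = 66.50 MPa, ρ = 1213 kg/m³
  alloy F: σ_y = 136.5 MPa, ρ = 8920 kg/m³
  alloy H: σ_y = 97.20 MPa, ρ = 1318 kg/m³
  alloy A: σ_y = 502.0 MPa, ρ = 3220 kg/m³
  alloy X: σ_y = 342.0 MPa, ρ = 2770 kg/m³
  alloy Q: σ_y = 34.70 MPa, ρ = 2515 kg/m³
  alloy C: σ_y = 700.0 MPa, ρ = 1580 kg/m³
  alloy C: M = 49.9×10⁻³
  alloy A: M = 19.6×10⁻³
  alloy X: M = 17.7×10⁻³
  alloy H: M = 16.0×10⁻³
  alloy J: M = 13.5×10⁻³
  alloy Q: M = 4.23×10⁻³
  alloy F: M = 2.97×10⁻³
Alloy C has the largest M.

alloy C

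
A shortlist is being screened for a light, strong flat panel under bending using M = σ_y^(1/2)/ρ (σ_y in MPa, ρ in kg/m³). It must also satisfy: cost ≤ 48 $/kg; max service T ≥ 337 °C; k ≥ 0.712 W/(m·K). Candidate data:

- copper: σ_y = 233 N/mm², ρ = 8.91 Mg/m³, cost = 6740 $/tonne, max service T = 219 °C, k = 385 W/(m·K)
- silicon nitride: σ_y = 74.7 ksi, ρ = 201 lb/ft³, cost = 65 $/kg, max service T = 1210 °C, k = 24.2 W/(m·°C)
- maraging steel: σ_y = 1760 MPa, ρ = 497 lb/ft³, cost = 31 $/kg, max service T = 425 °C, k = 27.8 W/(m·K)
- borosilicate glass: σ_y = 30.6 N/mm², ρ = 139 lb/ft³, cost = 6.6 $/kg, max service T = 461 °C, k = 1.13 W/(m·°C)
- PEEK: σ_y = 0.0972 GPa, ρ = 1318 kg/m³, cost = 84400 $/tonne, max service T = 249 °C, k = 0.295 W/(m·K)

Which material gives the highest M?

Screen on constraints: cost ≤ 48 $/kg; max service T ≥ 337 °C; k ≥ 0.712 W/(m·K). Survivors: maraging steel, borosilicate glass.
In SI units:
  maraging steel: σ_y = 1760 MPa, ρ = 7961 kg/m³
  borosilicate glass: σ_y = 30.60 MPa, ρ = 2227 kg/m³
  maraging steel: M = 5.27×10⁻³
  borosilicate glass: M = 2.48×10⁻³
The maximum is for maraging steel.

maraging steel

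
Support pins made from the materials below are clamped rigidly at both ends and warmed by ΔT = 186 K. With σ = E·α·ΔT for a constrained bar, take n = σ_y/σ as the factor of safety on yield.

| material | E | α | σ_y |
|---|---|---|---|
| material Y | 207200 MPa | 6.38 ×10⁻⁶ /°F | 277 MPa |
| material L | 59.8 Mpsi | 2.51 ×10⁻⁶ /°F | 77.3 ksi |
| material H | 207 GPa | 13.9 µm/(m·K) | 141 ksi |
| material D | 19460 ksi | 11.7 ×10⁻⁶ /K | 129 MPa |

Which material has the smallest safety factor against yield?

material D

In consistent units (E in GPa, α in ×10⁻⁶/K, σ_y in MPa):
  material Y: E = 207.2, α = 11.5, σ_y = 277.0 → σ = 443 MPa, n = 0.626
  material L: E = 412.3, α = 4.52, σ_y = 533.0 → σ = 346 MPa, n = 1.54
  material H: E = 207.0, α = 13.9, σ_y = 972.2 → σ = 535 MPa, n = 1.82
  material D: E = 134.2, α = 11.7, σ_y = 129.0 → σ = 292 MPa, n = 0.442
Smallest n: material D with n = 0.442.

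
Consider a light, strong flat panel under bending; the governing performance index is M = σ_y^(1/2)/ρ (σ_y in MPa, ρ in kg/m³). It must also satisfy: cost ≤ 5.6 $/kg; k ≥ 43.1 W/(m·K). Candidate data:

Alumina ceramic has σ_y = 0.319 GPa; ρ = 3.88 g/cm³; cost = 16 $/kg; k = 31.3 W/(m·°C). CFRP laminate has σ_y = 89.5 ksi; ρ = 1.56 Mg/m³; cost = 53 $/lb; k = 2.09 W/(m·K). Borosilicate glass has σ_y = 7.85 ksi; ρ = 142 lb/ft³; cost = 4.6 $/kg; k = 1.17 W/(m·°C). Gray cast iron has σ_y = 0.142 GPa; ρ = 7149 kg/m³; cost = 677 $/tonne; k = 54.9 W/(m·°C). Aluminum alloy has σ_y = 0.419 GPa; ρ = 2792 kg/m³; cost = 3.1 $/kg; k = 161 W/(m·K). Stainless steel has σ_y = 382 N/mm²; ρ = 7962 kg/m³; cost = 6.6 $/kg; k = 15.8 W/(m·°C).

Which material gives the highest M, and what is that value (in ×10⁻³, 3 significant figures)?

aluminum alloy, M = 7.33×10⁻³

Screen on constraints: cost ≤ 5.6 $/kg; k ≥ 43.1 W/(m·K). Survivors: gray cast iron, aluminum alloy.
Putting every candidate on a common basis:
  gray cast iron: σ_y = 142.0 MPa, ρ = 7149 kg/m³
  aluminum alloy: σ_y = 419.0 MPa, ρ = 2792 kg/m³
  aluminum alloy: M = 7.33×10⁻³
  gray cast iron: M = 1.67×10⁻³
Highest index: aluminum alloy.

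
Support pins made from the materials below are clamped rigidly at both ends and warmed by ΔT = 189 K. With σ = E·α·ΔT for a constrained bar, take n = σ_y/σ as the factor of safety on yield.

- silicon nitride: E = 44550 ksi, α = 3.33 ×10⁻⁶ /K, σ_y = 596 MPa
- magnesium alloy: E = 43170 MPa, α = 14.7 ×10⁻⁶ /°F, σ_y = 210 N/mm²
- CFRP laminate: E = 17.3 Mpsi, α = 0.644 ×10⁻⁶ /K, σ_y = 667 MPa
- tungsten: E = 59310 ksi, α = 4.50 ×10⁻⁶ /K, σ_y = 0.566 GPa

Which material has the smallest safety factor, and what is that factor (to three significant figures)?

Converting E to GPa, α to ×10⁻⁶/K, σ_y to MPa, then σ and n for each:
  silicon nitride: E = 307.2, α = 3.33, σ_y = 596.0 → σ = 193 MPa, n = 3.08
  magnesium alloy: E = 43.17, α = 26.5, σ_y = 210.0 → σ = 216 MPa, n = 0.973
  CFRP laminate: E = 119.3, α = 0.644, σ_y = 667.0 → σ = 14.5 MPa, n = 45.9
  tungsten: E = 408.9, α = 4.50, σ_y = 566.0 → σ = 348 MPa, n = 1.63
Smallest n: magnesium alloy with n = 0.973.

magnesium alloy, n = 0.973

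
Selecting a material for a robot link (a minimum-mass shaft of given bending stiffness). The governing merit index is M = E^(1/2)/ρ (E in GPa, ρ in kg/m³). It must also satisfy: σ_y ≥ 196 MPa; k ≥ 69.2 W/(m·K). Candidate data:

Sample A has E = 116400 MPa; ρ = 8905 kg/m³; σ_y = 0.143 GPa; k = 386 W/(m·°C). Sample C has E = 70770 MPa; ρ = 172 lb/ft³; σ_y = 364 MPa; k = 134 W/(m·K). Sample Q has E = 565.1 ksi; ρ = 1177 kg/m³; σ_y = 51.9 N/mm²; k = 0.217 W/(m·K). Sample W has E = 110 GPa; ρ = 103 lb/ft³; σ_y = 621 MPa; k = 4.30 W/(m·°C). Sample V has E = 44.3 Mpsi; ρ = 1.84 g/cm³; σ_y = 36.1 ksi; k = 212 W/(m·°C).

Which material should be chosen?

sample V

Screen on constraints: σ_y ≥ 196 MPa; k ≥ 69.2 W/(m·K). Survivors: sample C, sample V.
After converting to SI:
  sample C: E = 70.77 GPa, ρ = 2755 kg/m³
  sample V: E = 305.4 GPa, ρ = 1840 kg/m³
  sample V: M = 9.50×10⁻³
  sample C: M = 3.05×10⁻³
Sample V has the largest M.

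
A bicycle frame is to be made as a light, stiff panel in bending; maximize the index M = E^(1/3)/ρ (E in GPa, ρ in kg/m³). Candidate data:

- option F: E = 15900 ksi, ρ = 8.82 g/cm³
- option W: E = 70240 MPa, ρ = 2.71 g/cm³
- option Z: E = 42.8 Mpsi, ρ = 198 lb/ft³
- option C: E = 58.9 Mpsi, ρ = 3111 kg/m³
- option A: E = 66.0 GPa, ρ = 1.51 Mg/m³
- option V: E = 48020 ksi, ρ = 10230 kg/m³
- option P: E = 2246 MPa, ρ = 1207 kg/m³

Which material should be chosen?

option A

Normalizing units and computing the index:
  option F: E = 109.6 GPa, ρ = 8820 kg/m³
  option W: E = 70.24 GPa, ρ = 2710 kg/m³
  option Z: E = 295.1 GPa, ρ = 3172 kg/m³
  option C: E = 406.1 GPa, ρ = 3111 kg/m³
  option A: E = 66.00 GPa, ρ = 1510 kg/m³
  option V: E = 331.1 GPa, ρ = 10230 kg/m³
  option P: E = 2.246 GPa, ρ = 1207 kg/m³
  option A: M = 2.68×10⁻³
  option C: M = 2.38×10⁻³
  option Z: M = 2.10×10⁻³
  option W: M = 1.52×10⁻³
  option P: M = 1.08×10⁻³
  option V: M = 0.676×10⁻³
  option F: M = 0.543×10⁻³
The maximum is for option A.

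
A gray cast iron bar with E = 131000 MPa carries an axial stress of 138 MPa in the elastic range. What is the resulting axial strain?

1.05×10⁻³

E = 131000 MPa = 131.0 GPa = 131000 MPa.
ε = σ/E = 138 / 131000 = 1.05×10⁻³.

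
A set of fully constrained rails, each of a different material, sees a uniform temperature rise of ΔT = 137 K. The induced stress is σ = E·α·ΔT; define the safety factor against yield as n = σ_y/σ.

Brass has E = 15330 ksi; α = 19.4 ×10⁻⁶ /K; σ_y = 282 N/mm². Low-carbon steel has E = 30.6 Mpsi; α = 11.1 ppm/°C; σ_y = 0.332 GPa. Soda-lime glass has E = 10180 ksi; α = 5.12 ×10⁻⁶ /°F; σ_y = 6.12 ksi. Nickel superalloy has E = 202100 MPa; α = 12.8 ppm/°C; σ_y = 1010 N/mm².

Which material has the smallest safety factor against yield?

soda-lime glass

Converting E to GPa, α to ×10⁻⁶/K, σ_y to MPa, then σ and n for each:
  brass: E = 105.7, α = 19.4, σ_y = 282.0 → σ = 281 MPa, n = 1.00
  low-carbon steel: E = 211.0, α = 11.1, σ_y = 332.0 → σ = 321 MPa, n = 1.03
  soda-lime glass: E = 70.19, α = 9.22, σ_y = 42.20 → σ = 88.6 MPa, n = 0.476
  nickel superalloy: E = 202.1, α = 12.8, σ_y = 1010 → σ = 354 MPa, n = 2.85
Smallest n: soda-lime glass with n = 0.476.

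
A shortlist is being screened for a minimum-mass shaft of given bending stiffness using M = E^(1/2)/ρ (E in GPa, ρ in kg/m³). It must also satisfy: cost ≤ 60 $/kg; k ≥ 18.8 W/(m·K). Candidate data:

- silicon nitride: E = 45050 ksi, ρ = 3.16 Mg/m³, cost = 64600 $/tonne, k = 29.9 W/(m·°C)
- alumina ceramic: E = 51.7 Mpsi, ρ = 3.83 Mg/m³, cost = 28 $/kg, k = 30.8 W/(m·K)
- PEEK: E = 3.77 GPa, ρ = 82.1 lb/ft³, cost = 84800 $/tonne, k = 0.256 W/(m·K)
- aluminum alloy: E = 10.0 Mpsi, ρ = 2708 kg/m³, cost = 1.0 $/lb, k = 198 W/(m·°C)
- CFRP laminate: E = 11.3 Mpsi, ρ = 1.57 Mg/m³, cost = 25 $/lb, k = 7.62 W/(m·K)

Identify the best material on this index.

Screen on constraints: cost ≤ 60 $/kg; k ≥ 18.8 W/(m·K). Survivors: alumina ceramic, aluminum alloy.
After converting to SI:
  alumina ceramic: E = 356.5 GPa, ρ = 3830 kg/m³
  aluminum alloy: E = 68.95 GPa, ρ = 2708 kg/m³
  alumina ceramic: M = 4.93×10⁻³
  aluminum alloy: M = 3.07×10⁻³
Highest index: alumina ceramic.

alumina ceramic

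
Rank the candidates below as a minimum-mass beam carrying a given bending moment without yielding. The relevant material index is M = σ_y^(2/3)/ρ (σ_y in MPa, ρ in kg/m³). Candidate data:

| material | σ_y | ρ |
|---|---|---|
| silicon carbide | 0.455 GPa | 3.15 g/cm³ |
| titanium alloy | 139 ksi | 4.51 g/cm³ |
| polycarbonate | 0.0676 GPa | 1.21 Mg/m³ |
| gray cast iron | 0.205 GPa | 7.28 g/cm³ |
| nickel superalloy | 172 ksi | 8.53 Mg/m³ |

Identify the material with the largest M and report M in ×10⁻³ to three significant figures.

After converting to SI:
  silicon carbide: σ_y = 455.0 MPa, ρ = 3150 kg/m³
  titanium alloy: σ_y = 958.4 MPa, ρ = 4510 kg/m³
  polycarbonate: σ_y = 67.60 MPa, ρ = 1210 kg/m³
  gray cast iron: σ_y = 205.0 MPa, ρ = 7280 kg/m³
  nickel superalloy: σ_y = 1186 MPa, ρ = 8530 kg/m³
  titanium alloy: M = 21.6×10⁻³
  silicon carbide: M = 18.8×10⁻³
  polycarbonate: M = 13.7×10⁻³
  nickel superalloy: M = 13.1×10⁻³
  gray cast iron: M = 4.78×10⁻³
Highest index: titanium alloy.

titanium alloy, M = 21.6×10⁻³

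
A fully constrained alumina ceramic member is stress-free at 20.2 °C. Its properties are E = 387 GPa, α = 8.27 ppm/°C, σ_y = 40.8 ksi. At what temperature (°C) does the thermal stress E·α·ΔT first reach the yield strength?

σ_y = 40.8 ksi = 281.3 MPa.
E·α·ΔT = 281.3 MPa ⇒ ΔT = 281.3 / (387.0×10³ × 8.27×10⁻⁶) = 87.89 K.
T = 20.2 + 87.89 = 108.1 °C.

108 °C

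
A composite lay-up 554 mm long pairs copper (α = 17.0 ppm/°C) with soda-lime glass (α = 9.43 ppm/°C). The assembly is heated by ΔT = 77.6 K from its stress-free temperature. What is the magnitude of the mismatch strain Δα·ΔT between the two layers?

Δα = |17.0 − 9.43|×10⁻⁶/K = 7.57×10⁻⁶/K.
Mismatch strain = Δα·ΔT = 7.57×10⁻⁶ × 77.6 = 5.87×10⁻⁴.

5.87×10⁻⁴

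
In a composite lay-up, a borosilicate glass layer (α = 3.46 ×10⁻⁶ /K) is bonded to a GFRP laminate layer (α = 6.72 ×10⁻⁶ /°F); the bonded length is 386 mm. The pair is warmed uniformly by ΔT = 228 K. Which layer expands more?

GFRP laminate

GFRP laminate: α = 6.72×10⁻⁶/°F × 9/5 = 12.1×10⁻⁶/K.
α(borosilicate glass) = 3.46×10⁻⁶/K vs α(GFRP laminate) = 12.1×10⁻⁶/K.
Higher α expands more for the same ΔT: GFRP laminate.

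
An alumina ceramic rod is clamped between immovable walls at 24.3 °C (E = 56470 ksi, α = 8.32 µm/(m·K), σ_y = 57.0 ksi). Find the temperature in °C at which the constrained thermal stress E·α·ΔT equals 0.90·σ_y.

133 °C

E = 56470 ksi = 389.3 GPa.
σ_y = 57.0 ksi = 393.0 MPa.
E·α·ΔT = 353.7 MPa ⇒ ΔT = 353.7 / (389.3×10³ × 8.32×10⁻⁶) = 109.2 K.
T = 24.3 + 109.2 = 133.5 °C.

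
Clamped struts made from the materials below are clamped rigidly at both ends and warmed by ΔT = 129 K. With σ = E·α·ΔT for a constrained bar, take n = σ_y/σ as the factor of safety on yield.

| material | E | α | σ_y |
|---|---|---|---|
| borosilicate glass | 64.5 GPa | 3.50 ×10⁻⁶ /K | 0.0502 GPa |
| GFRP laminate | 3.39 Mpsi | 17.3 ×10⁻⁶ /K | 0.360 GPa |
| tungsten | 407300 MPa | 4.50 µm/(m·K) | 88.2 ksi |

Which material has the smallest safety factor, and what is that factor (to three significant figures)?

In consistent units (E in GPa, α in ×10⁻⁶/K, σ_y in MPa):
  borosilicate glass: E = 64.50, α = 3.50, σ_y = 50.20 → σ = 29.1 MPa, n = 1.72
  GFRP laminate: E = 23.37, α = 17.3, σ_y = 360.0 → σ = 52.2 MPa, n = 6.90
  tungsten: E = 407.3, α = 4.50, σ_y = 608.1 → σ = 236 MPa, n = 2.57
Borosilicate glass has the lowest safety factor, n = 1.72.

borosilicate glass, n = 1.72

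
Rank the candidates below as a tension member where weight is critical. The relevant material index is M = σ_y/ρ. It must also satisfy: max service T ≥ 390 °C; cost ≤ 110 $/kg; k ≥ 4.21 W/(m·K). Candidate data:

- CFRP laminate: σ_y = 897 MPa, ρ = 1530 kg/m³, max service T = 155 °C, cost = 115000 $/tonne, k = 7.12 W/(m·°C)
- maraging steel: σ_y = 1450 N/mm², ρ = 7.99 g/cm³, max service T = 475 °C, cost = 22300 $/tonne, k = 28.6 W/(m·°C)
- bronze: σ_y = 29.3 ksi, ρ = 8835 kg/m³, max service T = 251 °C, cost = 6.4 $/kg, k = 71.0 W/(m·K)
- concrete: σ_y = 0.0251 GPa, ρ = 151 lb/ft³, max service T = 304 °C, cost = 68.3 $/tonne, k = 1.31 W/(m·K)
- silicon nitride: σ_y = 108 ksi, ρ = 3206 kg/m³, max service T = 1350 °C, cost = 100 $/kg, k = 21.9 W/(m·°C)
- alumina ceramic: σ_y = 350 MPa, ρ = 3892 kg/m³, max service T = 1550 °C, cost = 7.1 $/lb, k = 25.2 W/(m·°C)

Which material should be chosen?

silicon nitride

Screen on constraints: max service T ≥ 390 °C; cost ≤ 110 $/kg; k ≥ 4.21 W/(m·K). Survivors: maraging steel, silicon nitride, alumina ceramic.
Putting every candidate on a common basis:
  maraging steel: σ_y = 1450 MPa, ρ = 7990 kg/m³
  silicon nitride: σ_y = 744.6 MPa, ρ = 3206 kg/m³
  alumina ceramic: σ_y = 350.0 MPa, ρ = 3892 kg/m³
  silicon nitride: M = 232 kN·m/kg
  maraging steel: M = 181 kN·m/kg
  alumina ceramic: M = 89.9 kN·m/kg
Silicon nitride ranks first.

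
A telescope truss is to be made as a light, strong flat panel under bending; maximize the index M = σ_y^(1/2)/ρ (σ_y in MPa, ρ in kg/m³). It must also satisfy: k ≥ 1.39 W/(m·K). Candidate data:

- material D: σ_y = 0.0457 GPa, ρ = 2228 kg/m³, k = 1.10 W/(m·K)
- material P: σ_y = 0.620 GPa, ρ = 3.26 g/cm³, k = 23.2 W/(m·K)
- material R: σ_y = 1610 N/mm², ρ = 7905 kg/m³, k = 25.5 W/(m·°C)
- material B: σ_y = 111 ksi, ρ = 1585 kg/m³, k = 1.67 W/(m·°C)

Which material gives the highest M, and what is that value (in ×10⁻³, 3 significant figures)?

Screen on constraints: k ≥ 1.39 W/(m·K). Survivors: material P, material R, material B.
After converting to SI:
  material P: σ_y = 620.0 MPa, ρ = 3260 kg/m³
  material R: σ_y = 1610 MPa, ρ = 7905 kg/m³
  material B: σ_y = 765.3 MPa, ρ = 1585 kg/m³
  material B: M = 17.5×10⁻³
  material P: M = 7.64×10⁻³
  material R: M = 5.08×10⁻³
Highest index: material B.

material B, M = 17.5×10⁻³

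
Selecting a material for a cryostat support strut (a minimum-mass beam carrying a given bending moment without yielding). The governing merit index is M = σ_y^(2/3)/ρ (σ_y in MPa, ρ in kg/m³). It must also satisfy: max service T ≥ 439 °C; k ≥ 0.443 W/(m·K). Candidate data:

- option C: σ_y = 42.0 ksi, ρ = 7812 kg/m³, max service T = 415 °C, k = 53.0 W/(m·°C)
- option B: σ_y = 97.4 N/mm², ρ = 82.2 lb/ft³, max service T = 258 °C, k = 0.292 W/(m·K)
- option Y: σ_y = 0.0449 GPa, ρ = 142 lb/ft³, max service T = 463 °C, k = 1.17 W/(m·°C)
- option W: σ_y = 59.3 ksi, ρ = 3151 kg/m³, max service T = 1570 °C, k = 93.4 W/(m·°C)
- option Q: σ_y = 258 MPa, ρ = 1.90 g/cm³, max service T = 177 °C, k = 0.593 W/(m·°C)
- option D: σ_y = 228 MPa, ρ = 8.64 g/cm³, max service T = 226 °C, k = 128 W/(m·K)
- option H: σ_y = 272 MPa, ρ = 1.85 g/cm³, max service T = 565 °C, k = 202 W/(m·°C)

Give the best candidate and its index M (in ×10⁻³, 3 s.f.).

Screen on constraints: max service T ≥ 439 °C; k ≥ 0.443 W/(m·K). Survivors: option Y, option W, option H.
Normalizing units and computing the index:
  option Y: σ_y = 44.90 MPa, ρ = 2275 kg/m³
  option W: σ_y = 408.9 MPa, ρ = 3151 kg/m³
  option H: σ_y = 272.0 MPa, ρ = 1850 kg/m³
  option H: M = 22.7×10⁻³
  option W: M = 17.5×10⁻³
  option Y: M = 5.55×10⁻³
The maximum is for option H.

option H, M = 22.7×10⁻³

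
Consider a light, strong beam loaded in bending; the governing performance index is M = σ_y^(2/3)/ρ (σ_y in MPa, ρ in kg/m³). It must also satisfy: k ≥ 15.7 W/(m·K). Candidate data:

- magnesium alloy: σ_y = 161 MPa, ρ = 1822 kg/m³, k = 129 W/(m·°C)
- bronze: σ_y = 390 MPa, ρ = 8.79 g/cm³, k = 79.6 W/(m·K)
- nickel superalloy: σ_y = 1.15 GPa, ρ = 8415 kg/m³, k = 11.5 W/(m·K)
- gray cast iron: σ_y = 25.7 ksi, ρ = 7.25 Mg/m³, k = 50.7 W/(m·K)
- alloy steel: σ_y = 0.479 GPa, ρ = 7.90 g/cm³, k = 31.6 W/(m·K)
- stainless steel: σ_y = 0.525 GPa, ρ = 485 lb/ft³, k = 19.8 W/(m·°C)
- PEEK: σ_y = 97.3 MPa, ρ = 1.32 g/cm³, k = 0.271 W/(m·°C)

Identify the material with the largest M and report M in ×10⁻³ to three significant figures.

Screen on constraints: k ≥ 15.7 W/(m·K). Survivors: magnesium alloy, bronze, gray cast iron, alloy steel, stainless steel.
In SI units:
  magnesium alloy: σ_y = 161.0 MPa, ρ = 1822 kg/m³
  bronze: σ_y = 390.0 MPa, ρ = 8790 kg/m³
  gray cast iron: σ_y = 177.2 MPa, ρ = 7250 kg/m³
  alloy steel: σ_y = 479.0 MPa, ρ = 7900 kg/m³
  stainless steel: σ_y = 525.0 MPa, ρ = 7769 kg/m³
  magnesium alloy: M = 16.2×10⁻³
  stainless steel: M = 8.38×10⁻³
  alloy steel: M = 7.75×10⁻³
  bronze: M = 6.07×10⁻³
  gray cast iron: M = 4.35×10⁻³
Magnesium alloy has the largest M.

magnesium alloy, M = 16.2×10⁻³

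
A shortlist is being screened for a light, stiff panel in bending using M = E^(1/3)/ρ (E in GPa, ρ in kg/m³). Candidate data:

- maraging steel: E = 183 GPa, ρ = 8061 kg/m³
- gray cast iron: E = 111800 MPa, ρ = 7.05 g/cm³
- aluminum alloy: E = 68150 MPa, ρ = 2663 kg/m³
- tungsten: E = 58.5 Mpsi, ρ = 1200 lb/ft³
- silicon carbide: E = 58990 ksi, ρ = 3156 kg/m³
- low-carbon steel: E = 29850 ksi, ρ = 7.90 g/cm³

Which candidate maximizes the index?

After converting to SI:
  maraging steel: E = 183.0 GPa, ρ = 8061 kg/m³
  gray cast iron: E = 111.8 GPa, ρ = 7050 kg/m³
  aluminum alloy: E = 68.15 GPa, ρ = 2663 kg/m³
  tungsten: E = 403.3 GPa, ρ = 19220 kg/m³
  silicon carbide: E = 406.7 GPa, ρ = 3156 kg/m³
  low-carbon steel: E = 205.8 GPa, ρ = 7900 kg/m³
  silicon carbide: M = 2.35×10⁻³
  aluminum alloy: M = 1.53×10⁻³
  low-carbon steel: M = 0.747×10⁻³
  maraging steel: M = 0.704×10⁻³
  gray cast iron: M = 0.683×10⁻³
  tungsten: M = 0.384×10⁻³
Highest index: silicon carbide.

silicon carbide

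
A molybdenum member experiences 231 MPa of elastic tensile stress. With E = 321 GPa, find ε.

7.20×10⁻⁴

ε = σ/E = 231 / 321000 = 7.20×10⁻⁴.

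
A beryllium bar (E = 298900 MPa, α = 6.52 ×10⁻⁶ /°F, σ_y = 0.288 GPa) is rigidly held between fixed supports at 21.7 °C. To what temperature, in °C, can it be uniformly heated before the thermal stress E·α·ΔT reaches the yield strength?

E = 298900 MPa = 298.9 GPa.
α = 6.52×10⁻⁶/°F × 9/5 = 11.7×10⁻⁶/K.
σ_y = 0.288 GPa = 288.0 MPa.
E·α·ΔT = 288.0 MPa ⇒ ΔT = 288.0 / (298.9×10³ × 11.7×10⁻⁶) = 82.10 K.
T = 21.7 + 82.10 = 103.8 °C.

104 °C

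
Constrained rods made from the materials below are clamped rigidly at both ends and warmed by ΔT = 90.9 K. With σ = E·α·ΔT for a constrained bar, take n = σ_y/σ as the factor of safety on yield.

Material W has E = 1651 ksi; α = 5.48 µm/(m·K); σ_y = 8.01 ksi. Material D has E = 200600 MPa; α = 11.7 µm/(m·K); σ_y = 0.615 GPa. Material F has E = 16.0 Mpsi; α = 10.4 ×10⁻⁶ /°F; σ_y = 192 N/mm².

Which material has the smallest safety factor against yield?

With everything in SI (GPa, ×10⁻⁶/K, MPa):
  material W: E = 11.38, α = 5.48, σ_y = 55.23 → σ = 5.67 MPa, n = 9.74
  material D: E = 200.6, α = 11.7, σ_y = 615.0 → σ = 213 MPa, n = 2.88
  material F: E = 110.3, α = 18.7, σ_y = 192.0 → σ = 188 MPa, n = 1.02
The minimum is material F at n = 1.02.

material F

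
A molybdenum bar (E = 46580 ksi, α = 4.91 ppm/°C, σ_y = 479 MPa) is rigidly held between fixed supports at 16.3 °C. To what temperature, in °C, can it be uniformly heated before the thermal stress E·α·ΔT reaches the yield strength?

E = 46580 ksi = 321.2 GPa.
E·α·ΔT = 479.0 MPa ⇒ ΔT = 479.0 / (321.2×10³ × 4.91×10⁻⁶) = 303.8 K.
T = 16.3 + 303.8 = 320.1 °C.

320 °C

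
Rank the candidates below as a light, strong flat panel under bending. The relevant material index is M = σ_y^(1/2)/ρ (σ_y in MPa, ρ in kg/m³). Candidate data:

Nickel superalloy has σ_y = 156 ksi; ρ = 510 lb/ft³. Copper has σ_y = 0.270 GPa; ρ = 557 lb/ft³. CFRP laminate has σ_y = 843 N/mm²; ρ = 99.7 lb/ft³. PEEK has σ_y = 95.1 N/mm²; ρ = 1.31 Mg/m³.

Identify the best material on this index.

CFRP laminate

Putting every candidate on a common basis:
  nickel superalloy: σ_y = 1076 MPa, ρ = 8169 kg/m³
  copper: σ_y = 270.0 MPa, ρ = 8922 kg/m³
  CFRP laminate: σ_y = 843.0 MPa, ρ = 1597 kg/m³
  PEEK: σ_y = 95.10 MPa, ρ = 1310 kg/m³
  CFRP laminate: M = 18.2×10⁻³
  PEEK: M = 7.44×10⁻³
  nickel superalloy: M = 4.01×10⁻³
  copper: M = 1.84×10⁻³
The maximum is for CFRP laminate.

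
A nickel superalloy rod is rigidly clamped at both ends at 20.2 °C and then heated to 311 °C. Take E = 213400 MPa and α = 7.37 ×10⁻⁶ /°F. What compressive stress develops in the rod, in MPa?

E = 213400 MPa = 213.4 GPa.
α = 7.37×10⁻⁶/°F × 9/5 = 13.3×10⁻⁶/K.
ΔT = 290.8 K. Constrained thermal stress σ = E·α·ΔT = 213.4×10³ MPa × 13.3×10⁻⁶ × 290.8 = 823 MPa (compressive).

823 MPa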